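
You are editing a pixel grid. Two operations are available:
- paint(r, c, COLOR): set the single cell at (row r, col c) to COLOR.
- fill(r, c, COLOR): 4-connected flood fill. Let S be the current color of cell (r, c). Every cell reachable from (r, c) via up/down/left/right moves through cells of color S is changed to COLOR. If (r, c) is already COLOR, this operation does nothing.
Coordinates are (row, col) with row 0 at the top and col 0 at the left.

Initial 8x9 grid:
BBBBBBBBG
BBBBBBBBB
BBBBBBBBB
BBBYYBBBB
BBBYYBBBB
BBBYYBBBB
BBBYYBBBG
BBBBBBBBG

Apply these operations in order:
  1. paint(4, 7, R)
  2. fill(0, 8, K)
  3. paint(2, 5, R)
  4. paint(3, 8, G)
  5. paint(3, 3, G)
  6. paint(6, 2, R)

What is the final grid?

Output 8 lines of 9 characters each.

After op 1 paint(4,7,R):
BBBBBBBBG
BBBBBBBBB
BBBBBBBBB
BBBYYBBBB
BBBYYBBRB
BBBYYBBBB
BBBYYBBBG
BBBBBBBBG
After op 2 fill(0,8,K) [1 cells changed]:
BBBBBBBBK
BBBBBBBBB
BBBBBBBBB
BBBYYBBBB
BBBYYBBRB
BBBYYBBBB
BBBYYBBBG
BBBBBBBBG
After op 3 paint(2,5,R):
BBBBBBBBK
BBBBBBBBB
BBBBBRBBB
BBBYYBBBB
BBBYYBBRB
BBBYYBBBB
BBBYYBBBG
BBBBBBBBG
After op 4 paint(3,8,G):
BBBBBBBBK
BBBBBBBBB
BBBBBRBBB
BBBYYBBBG
BBBYYBBRB
BBBYYBBBB
BBBYYBBBG
BBBBBBBBG
After op 5 paint(3,3,G):
BBBBBBBBK
BBBBBBBBB
BBBBBRBBB
BBBGYBBBG
BBBYYBBRB
BBBYYBBBB
BBBYYBBBG
BBBBBBBBG
After op 6 paint(6,2,R):
BBBBBBBBK
BBBBBBBBB
BBBBBRBBB
BBBGYBBBG
BBBYYBBRB
BBBYYBBBB
BBRYYBBBG
BBBBBBBBG

Answer: BBBBBBBBK
BBBBBBBBB
BBBBBRBBB
BBBGYBBBG
BBBYYBBRB
BBBYYBBBB
BBRYYBBBG
BBBBBBBBG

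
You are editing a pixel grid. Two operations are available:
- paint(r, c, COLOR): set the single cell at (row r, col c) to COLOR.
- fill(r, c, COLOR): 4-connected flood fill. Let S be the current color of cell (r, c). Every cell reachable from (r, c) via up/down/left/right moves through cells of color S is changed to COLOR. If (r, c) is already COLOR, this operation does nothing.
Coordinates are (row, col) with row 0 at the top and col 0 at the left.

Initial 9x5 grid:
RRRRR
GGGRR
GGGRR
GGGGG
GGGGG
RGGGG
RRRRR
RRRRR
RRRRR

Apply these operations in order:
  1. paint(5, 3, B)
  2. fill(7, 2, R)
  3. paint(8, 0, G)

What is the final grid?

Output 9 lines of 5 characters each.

Answer: RRRRR
GGGRR
GGGRR
GGGGG
GGGGG
RGGBG
RRRRR
RRRRR
GRRRR

Derivation:
After op 1 paint(5,3,B):
RRRRR
GGGRR
GGGRR
GGGGG
GGGGG
RGGBG
RRRRR
RRRRR
RRRRR
After op 2 fill(7,2,R) [0 cells changed]:
RRRRR
GGGRR
GGGRR
GGGGG
GGGGG
RGGBG
RRRRR
RRRRR
RRRRR
After op 3 paint(8,0,G):
RRRRR
GGGRR
GGGRR
GGGGG
GGGGG
RGGBG
RRRRR
RRRRR
GRRRR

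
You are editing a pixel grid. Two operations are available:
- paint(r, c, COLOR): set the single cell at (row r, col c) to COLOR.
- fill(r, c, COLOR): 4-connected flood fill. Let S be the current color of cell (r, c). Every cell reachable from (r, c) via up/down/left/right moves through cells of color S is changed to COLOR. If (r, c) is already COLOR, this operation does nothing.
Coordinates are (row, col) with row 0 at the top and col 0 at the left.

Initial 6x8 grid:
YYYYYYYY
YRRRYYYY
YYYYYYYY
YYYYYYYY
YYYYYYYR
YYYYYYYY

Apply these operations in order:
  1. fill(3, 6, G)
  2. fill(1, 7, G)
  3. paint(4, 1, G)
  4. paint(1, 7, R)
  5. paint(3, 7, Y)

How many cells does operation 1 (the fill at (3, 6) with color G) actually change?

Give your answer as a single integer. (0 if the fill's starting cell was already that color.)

Answer: 44

Derivation:
After op 1 fill(3,6,G) [44 cells changed]:
GGGGGGGG
GRRRGGGG
GGGGGGGG
GGGGGGGG
GGGGGGGR
GGGGGGGG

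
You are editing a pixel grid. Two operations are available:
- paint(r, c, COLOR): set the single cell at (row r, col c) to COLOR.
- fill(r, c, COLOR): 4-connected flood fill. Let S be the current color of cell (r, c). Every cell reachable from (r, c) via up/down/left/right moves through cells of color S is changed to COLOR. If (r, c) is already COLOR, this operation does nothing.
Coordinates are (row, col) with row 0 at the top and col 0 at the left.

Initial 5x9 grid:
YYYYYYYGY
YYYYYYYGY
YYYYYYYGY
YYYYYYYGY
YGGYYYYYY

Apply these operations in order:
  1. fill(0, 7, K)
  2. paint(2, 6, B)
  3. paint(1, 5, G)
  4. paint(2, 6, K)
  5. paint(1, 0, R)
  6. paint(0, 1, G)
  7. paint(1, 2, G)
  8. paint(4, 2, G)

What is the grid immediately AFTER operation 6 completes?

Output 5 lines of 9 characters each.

Answer: YGYYYYYKY
RYYYYGYKY
YYYYYYKKY
YYYYYYYKY
YGGYYYYYY

Derivation:
After op 1 fill(0,7,K) [4 cells changed]:
YYYYYYYKY
YYYYYYYKY
YYYYYYYKY
YYYYYYYKY
YGGYYYYYY
After op 2 paint(2,6,B):
YYYYYYYKY
YYYYYYYKY
YYYYYYBKY
YYYYYYYKY
YGGYYYYYY
After op 3 paint(1,5,G):
YYYYYYYKY
YYYYYGYKY
YYYYYYBKY
YYYYYYYKY
YGGYYYYYY
After op 4 paint(2,6,K):
YYYYYYYKY
YYYYYGYKY
YYYYYYKKY
YYYYYYYKY
YGGYYYYYY
After op 5 paint(1,0,R):
YYYYYYYKY
RYYYYGYKY
YYYYYYKKY
YYYYYYYKY
YGGYYYYYY
After op 6 paint(0,1,G):
YGYYYYYKY
RYYYYGYKY
YYYYYYKKY
YYYYYYYKY
YGGYYYYYY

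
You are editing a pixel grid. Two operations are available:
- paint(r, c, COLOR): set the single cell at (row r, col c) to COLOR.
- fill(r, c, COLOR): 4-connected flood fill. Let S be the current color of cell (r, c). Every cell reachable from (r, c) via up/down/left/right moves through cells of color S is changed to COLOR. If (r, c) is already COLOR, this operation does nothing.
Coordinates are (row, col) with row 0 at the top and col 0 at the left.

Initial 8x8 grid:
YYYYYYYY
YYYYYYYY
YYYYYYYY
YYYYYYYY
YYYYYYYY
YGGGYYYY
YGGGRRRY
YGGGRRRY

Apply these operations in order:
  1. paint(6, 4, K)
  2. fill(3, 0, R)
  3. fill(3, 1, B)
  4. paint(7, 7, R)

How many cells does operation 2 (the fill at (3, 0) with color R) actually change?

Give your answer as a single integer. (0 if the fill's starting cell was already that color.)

Answer: 49

Derivation:
After op 1 paint(6,4,K):
YYYYYYYY
YYYYYYYY
YYYYYYYY
YYYYYYYY
YYYYYYYY
YGGGYYYY
YGGGKRRY
YGGGRRRY
After op 2 fill(3,0,R) [49 cells changed]:
RRRRRRRR
RRRRRRRR
RRRRRRRR
RRRRRRRR
RRRRRRRR
RGGGRRRR
RGGGKRRR
RGGGRRRR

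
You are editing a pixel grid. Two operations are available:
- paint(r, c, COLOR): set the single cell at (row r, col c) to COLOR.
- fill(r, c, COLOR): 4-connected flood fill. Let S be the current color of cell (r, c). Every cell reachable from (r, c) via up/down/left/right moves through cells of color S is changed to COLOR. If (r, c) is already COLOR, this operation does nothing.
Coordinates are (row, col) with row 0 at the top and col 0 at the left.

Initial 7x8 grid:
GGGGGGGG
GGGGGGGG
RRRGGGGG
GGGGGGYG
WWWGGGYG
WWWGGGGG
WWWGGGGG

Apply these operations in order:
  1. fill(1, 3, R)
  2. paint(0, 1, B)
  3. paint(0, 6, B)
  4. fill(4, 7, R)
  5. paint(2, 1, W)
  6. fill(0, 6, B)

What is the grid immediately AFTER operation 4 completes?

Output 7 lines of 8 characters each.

After op 1 fill(1,3,R) [42 cells changed]:
RRRRRRRR
RRRRRRRR
RRRRRRRR
RRRRRRYR
WWWRRRYR
WWWRRRRR
WWWRRRRR
After op 2 paint(0,1,B):
RBRRRRRR
RRRRRRRR
RRRRRRRR
RRRRRRYR
WWWRRRYR
WWWRRRRR
WWWRRRRR
After op 3 paint(0,6,B):
RBRRRRBR
RRRRRRRR
RRRRRRRR
RRRRRRYR
WWWRRRYR
WWWRRRRR
WWWRRRRR
After op 4 fill(4,7,R) [0 cells changed]:
RBRRRRBR
RRRRRRRR
RRRRRRRR
RRRRRRYR
WWWRRRYR
WWWRRRRR
WWWRRRRR

Answer: RBRRRRBR
RRRRRRRR
RRRRRRRR
RRRRRRYR
WWWRRRYR
WWWRRRRR
WWWRRRRR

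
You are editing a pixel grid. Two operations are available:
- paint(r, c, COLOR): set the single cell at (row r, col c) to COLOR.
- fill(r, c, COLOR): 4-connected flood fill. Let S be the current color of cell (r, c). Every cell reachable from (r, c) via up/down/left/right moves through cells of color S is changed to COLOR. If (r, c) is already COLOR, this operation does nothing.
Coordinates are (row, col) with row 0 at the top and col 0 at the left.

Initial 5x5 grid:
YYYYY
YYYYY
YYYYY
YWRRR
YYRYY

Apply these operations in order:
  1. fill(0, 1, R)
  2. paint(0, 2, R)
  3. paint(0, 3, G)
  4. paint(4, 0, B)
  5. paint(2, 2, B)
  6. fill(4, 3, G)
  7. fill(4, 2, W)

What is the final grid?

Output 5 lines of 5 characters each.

After op 1 fill(0,1,R) [18 cells changed]:
RRRRR
RRRRR
RRRRR
RWRRR
RRRYY
After op 2 paint(0,2,R):
RRRRR
RRRRR
RRRRR
RWRRR
RRRYY
After op 3 paint(0,3,G):
RRRGR
RRRRR
RRRRR
RWRRR
RRRYY
After op 4 paint(4,0,B):
RRRGR
RRRRR
RRRRR
RWRRR
BRRYY
After op 5 paint(2,2,B):
RRRGR
RRRRR
RRBRR
RWRRR
BRRYY
After op 6 fill(4,3,G) [2 cells changed]:
RRRGR
RRRRR
RRBRR
RWRRR
BRRGG
After op 7 fill(4,2,W) [19 cells changed]:
WWWGW
WWWWW
WWBWW
WWWWW
BWWGG

Answer: WWWGW
WWWWW
WWBWW
WWWWW
BWWGG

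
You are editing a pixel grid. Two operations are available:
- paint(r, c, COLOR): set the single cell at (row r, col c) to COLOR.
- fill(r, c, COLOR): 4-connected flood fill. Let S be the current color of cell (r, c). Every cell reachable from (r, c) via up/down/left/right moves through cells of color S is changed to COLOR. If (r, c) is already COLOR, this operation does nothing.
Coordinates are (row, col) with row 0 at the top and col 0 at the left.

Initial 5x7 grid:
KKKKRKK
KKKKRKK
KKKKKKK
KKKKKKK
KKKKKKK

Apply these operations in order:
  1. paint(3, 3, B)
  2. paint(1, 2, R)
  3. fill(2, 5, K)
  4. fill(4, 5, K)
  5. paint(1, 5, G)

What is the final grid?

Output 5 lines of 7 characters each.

Answer: KKKKRKK
KKRKRGK
KKKKKKK
KKKBKKK
KKKKKKK

Derivation:
After op 1 paint(3,3,B):
KKKKRKK
KKKKRKK
KKKKKKK
KKKBKKK
KKKKKKK
After op 2 paint(1,2,R):
KKKKRKK
KKRKRKK
KKKKKKK
KKKBKKK
KKKKKKK
After op 3 fill(2,5,K) [0 cells changed]:
KKKKRKK
KKRKRKK
KKKKKKK
KKKBKKK
KKKKKKK
After op 4 fill(4,5,K) [0 cells changed]:
KKKKRKK
KKRKRKK
KKKKKKK
KKKBKKK
KKKKKKK
After op 5 paint(1,5,G):
KKKKRKK
KKRKRGK
KKKKKKK
KKKBKKK
KKKKKKK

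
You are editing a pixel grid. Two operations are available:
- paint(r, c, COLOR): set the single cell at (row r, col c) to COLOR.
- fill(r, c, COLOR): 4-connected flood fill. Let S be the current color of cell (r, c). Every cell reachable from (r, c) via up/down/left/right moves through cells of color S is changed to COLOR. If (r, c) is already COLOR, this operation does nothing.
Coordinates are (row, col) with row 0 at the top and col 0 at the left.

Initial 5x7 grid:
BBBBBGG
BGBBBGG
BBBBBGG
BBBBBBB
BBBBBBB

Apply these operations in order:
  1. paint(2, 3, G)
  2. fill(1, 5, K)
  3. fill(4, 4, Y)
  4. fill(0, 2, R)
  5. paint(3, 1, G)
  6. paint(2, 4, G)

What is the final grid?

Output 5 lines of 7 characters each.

After op 1 paint(2,3,G):
BBBBBGG
BGBBBGG
BBBGBGG
BBBBBBB
BBBBBBB
After op 2 fill(1,5,K) [6 cells changed]:
BBBBBKK
BGBBBKK
BBBGBKK
BBBBBBB
BBBBBBB
After op 3 fill(4,4,Y) [27 cells changed]:
YYYYYKK
YGYYYKK
YYYGYKK
YYYYYYY
YYYYYYY
After op 4 fill(0,2,R) [27 cells changed]:
RRRRRKK
RGRRRKK
RRRGRKK
RRRRRRR
RRRRRRR
After op 5 paint(3,1,G):
RRRRRKK
RGRRRKK
RRRGRKK
RGRRRRR
RRRRRRR
After op 6 paint(2,4,G):
RRRRRKK
RGRRRKK
RRRGGKK
RGRRRRR
RRRRRRR

Answer: RRRRRKK
RGRRRKK
RRRGGKK
RGRRRRR
RRRRRRR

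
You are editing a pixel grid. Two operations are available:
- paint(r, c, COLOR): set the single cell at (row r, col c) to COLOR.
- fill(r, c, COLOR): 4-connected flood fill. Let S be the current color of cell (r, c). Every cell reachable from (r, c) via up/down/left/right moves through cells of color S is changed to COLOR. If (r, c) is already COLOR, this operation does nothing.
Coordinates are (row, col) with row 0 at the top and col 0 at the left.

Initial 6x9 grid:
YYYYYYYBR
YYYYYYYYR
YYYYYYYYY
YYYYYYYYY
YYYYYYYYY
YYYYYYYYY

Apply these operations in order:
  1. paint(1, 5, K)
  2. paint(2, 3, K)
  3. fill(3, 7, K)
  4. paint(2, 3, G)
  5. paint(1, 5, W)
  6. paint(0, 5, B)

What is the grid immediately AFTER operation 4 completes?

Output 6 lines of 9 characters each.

Answer: KKKKKKKBR
KKKKKKKKR
KKKGKKKKK
KKKKKKKKK
KKKKKKKKK
KKKKKKKKK

Derivation:
After op 1 paint(1,5,K):
YYYYYYYBR
YYYYYKYYR
YYYYYYYYY
YYYYYYYYY
YYYYYYYYY
YYYYYYYYY
After op 2 paint(2,3,K):
YYYYYYYBR
YYYYYKYYR
YYYKYYYYY
YYYYYYYYY
YYYYYYYYY
YYYYYYYYY
After op 3 fill(3,7,K) [49 cells changed]:
KKKKKKKBR
KKKKKKKKR
KKKKKKKKK
KKKKKKKKK
KKKKKKKKK
KKKKKKKKK
After op 4 paint(2,3,G):
KKKKKKKBR
KKKKKKKKR
KKKGKKKKK
KKKKKKKKK
KKKKKKKKK
KKKKKKKKK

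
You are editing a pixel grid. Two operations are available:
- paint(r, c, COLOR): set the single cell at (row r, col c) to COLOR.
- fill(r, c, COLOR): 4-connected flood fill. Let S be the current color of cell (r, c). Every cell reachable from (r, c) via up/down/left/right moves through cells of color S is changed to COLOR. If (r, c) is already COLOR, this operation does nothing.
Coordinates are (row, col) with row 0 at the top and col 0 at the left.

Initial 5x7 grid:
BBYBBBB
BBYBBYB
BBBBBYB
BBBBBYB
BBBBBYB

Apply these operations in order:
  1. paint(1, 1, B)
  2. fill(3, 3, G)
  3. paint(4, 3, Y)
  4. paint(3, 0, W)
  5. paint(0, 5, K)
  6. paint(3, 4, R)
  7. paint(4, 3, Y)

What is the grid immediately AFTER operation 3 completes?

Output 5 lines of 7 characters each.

After op 1 paint(1,1,B):
BBYBBBB
BBYBBYB
BBBBBYB
BBBBBYB
BBBBBYB
After op 2 fill(3,3,G) [29 cells changed]:
GGYGGGG
GGYGGYG
GGGGGYG
GGGGGYG
GGGGGYG
After op 3 paint(4,3,Y):
GGYGGGG
GGYGGYG
GGGGGYG
GGGGGYG
GGGYGYG

Answer: GGYGGGG
GGYGGYG
GGGGGYG
GGGGGYG
GGGYGYG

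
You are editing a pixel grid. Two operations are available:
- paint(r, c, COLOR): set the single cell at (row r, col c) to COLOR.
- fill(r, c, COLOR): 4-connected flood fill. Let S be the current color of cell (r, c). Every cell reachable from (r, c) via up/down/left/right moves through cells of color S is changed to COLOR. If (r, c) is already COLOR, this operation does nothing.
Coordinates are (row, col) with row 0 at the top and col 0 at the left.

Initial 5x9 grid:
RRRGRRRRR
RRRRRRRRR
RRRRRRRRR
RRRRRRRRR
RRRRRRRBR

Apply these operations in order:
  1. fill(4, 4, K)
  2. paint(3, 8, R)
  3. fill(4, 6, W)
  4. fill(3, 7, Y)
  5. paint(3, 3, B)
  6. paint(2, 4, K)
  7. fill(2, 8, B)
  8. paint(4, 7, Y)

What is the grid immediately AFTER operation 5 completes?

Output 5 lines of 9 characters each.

After op 1 fill(4,4,K) [43 cells changed]:
KKKGKKKKK
KKKKKKKKK
KKKKKKKKK
KKKKKKKKK
KKKKKKKBK
After op 2 paint(3,8,R):
KKKGKKKKK
KKKKKKKKK
KKKKKKKKK
KKKKKKKKR
KKKKKKKBK
After op 3 fill(4,6,W) [41 cells changed]:
WWWGWWWWW
WWWWWWWWW
WWWWWWWWW
WWWWWWWWR
WWWWWWWBK
After op 4 fill(3,7,Y) [41 cells changed]:
YYYGYYYYY
YYYYYYYYY
YYYYYYYYY
YYYYYYYYR
YYYYYYYBK
After op 5 paint(3,3,B):
YYYGYYYYY
YYYYYYYYY
YYYYYYYYY
YYYBYYYYR
YYYYYYYBK

Answer: YYYGYYYYY
YYYYYYYYY
YYYYYYYYY
YYYBYYYYR
YYYYYYYBK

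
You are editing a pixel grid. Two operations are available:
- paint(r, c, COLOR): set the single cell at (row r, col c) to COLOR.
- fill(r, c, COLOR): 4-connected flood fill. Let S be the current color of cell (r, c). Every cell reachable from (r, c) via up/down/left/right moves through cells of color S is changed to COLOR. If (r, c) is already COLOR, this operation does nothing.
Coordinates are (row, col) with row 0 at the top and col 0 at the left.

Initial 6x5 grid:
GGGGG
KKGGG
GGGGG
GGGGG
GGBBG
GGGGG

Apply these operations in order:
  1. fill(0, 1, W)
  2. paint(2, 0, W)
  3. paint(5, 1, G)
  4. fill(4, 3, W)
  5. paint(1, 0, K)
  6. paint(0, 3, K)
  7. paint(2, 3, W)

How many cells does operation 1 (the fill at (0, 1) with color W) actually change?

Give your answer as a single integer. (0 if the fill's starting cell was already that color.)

Answer: 26

Derivation:
After op 1 fill(0,1,W) [26 cells changed]:
WWWWW
KKWWW
WWWWW
WWWWW
WWBBW
WWWWW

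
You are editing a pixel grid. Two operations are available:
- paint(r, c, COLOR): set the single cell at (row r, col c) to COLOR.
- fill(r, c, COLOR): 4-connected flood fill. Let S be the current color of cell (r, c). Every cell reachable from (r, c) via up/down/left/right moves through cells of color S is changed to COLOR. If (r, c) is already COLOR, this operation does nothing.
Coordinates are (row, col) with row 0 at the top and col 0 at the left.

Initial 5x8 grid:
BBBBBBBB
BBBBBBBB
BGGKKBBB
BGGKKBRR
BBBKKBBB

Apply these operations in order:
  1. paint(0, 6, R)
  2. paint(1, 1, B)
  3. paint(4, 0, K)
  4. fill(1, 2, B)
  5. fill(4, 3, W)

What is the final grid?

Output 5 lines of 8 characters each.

Answer: BBBBBBRB
BBBBBBBB
BGGWWBBB
BGGWWBRR
KBBWWBBB

Derivation:
After op 1 paint(0,6,R):
BBBBBBRB
BBBBBBBB
BGGKKBBB
BGGKKBRR
BBBKKBBB
After op 2 paint(1,1,B):
BBBBBBRB
BBBBBBBB
BGGKKBBB
BGGKKBRR
BBBKKBBB
After op 3 paint(4,0,K):
BBBBBBRB
BBBBBBBB
BGGKKBBB
BGGKKBRR
KBBKKBBB
After op 4 fill(1,2,B) [0 cells changed]:
BBBBBBRB
BBBBBBBB
BGGKKBBB
BGGKKBRR
KBBKKBBB
After op 5 fill(4,3,W) [6 cells changed]:
BBBBBBRB
BBBBBBBB
BGGWWBBB
BGGWWBRR
KBBWWBBB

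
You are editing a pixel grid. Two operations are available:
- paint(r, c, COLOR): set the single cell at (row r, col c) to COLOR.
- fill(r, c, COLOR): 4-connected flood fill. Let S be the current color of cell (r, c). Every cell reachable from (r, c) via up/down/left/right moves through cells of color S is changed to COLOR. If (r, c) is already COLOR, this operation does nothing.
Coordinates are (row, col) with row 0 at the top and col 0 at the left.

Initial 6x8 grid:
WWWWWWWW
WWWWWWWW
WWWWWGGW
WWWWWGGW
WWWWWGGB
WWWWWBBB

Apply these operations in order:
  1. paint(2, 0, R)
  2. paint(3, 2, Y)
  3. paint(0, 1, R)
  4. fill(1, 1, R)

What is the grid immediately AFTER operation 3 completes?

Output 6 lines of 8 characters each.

After op 1 paint(2,0,R):
WWWWWWWW
WWWWWWWW
RWWWWGGW
WWWWWGGW
WWWWWGGB
WWWWWBBB
After op 2 paint(3,2,Y):
WWWWWWWW
WWWWWWWW
RWWWWGGW
WWYWWGGW
WWWWWGGB
WWWWWBBB
After op 3 paint(0,1,R):
WRWWWWWW
WWWWWWWW
RWWWWGGW
WWYWWGGW
WWWWWGGB
WWWWWBBB

Answer: WRWWWWWW
WWWWWWWW
RWWWWGGW
WWYWWGGW
WWWWWGGB
WWWWWBBB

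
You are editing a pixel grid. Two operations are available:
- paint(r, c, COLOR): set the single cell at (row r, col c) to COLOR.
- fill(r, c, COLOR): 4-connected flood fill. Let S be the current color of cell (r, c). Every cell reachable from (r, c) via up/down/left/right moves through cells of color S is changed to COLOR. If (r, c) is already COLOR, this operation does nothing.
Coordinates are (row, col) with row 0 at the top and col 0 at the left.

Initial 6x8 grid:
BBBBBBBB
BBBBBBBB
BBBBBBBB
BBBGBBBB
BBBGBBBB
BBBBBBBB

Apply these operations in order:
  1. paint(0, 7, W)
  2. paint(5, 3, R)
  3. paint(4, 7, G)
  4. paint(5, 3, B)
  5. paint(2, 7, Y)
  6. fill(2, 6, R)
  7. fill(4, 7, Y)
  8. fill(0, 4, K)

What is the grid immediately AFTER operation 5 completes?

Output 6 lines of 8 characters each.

After op 1 paint(0,7,W):
BBBBBBBW
BBBBBBBB
BBBBBBBB
BBBGBBBB
BBBGBBBB
BBBBBBBB
After op 2 paint(5,3,R):
BBBBBBBW
BBBBBBBB
BBBBBBBB
BBBGBBBB
BBBGBBBB
BBBRBBBB
After op 3 paint(4,7,G):
BBBBBBBW
BBBBBBBB
BBBBBBBB
BBBGBBBB
BBBGBBBG
BBBRBBBB
After op 4 paint(5,3,B):
BBBBBBBW
BBBBBBBB
BBBBBBBB
BBBGBBBB
BBBGBBBG
BBBBBBBB
After op 5 paint(2,7,Y):
BBBBBBBW
BBBBBBBB
BBBBBBBY
BBBGBBBB
BBBGBBBG
BBBBBBBB

Answer: BBBBBBBW
BBBBBBBB
BBBBBBBY
BBBGBBBB
BBBGBBBG
BBBBBBBB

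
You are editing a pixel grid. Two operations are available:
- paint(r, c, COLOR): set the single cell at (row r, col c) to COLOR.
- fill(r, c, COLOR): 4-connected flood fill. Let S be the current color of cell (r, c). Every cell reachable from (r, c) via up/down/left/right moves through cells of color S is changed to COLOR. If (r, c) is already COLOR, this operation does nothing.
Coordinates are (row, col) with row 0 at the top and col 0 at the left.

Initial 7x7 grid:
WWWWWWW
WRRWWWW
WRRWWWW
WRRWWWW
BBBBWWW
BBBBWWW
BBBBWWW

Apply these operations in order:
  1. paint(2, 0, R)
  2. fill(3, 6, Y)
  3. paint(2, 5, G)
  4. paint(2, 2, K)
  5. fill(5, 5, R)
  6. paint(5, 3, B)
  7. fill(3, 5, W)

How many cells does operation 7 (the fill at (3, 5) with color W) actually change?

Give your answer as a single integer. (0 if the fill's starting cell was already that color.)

After op 1 paint(2,0,R):
WWWWWWW
WRRWWWW
RRRWWWW
WRRWWWW
BBBBWWW
BBBBWWW
BBBBWWW
After op 2 fill(3,6,Y) [29 cells changed]:
YYYYYYY
YRRYYYY
RRRYYYY
WRRYYYY
BBBBYYY
BBBBYYY
BBBBYYY
After op 3 paint(2,5,G):
YYYYYYY
YRRYYYY
RRRYYGY
WRRYYYY
BBBBYYY
BBBBYYY
BBBBYYY
After op 4 paint(2,2,K):
YYYYYYY
YRRYYYY
RRKYYGY
WRRYYYY
BBBBYYY
BBBBYYY
BBBBYYY
After op 5 fill(5,5,R) [28 cells changed]:
RRRRRRR
RRRRRRR
RRKRRGR
WRRRRRR
BBBBRRR
BBBBRRR
BBBBRRR
After op 6 paint(5,3,B):
RRRRRRR
RRRRRRR
RRKRRGR
WRRRRRR
BBBBRRR
BBBBRRR
BBBBRRR
After op 7 fill(3,5,W) [34 cells changed]:
WWWWWWW
WWWWWWW
WWKWWGW
WWWWWWW
BBBBWWW
BBBBWWW
BBBBWWW

Answer: 34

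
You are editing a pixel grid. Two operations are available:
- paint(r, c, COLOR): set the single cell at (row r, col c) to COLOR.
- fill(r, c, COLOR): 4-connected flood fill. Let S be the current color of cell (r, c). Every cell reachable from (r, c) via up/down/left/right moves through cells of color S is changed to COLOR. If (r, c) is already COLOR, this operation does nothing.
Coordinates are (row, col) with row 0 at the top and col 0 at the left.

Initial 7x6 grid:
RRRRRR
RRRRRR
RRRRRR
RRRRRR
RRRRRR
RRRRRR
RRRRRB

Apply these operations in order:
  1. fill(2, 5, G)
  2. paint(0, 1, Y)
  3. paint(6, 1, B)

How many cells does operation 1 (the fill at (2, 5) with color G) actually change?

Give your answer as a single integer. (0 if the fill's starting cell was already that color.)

Answer: 41

Derivation:
After op 1 fill(2,5,G) [41 cells changed]:
GGGGGG
GGGGGG
GGGGGG
GGGGGG
GGGGGG
GGGGGG
GGGGGB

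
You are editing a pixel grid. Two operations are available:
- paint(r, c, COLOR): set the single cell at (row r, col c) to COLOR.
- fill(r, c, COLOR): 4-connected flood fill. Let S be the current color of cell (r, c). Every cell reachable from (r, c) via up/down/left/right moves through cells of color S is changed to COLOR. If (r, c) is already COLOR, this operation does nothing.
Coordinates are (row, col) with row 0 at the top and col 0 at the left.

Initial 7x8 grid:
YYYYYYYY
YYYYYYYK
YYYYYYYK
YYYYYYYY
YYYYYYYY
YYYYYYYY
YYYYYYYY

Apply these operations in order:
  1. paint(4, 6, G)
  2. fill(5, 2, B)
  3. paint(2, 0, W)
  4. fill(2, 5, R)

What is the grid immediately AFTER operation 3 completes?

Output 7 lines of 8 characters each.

After op 1 paint(4,6,G):
YYYYYYYY
YYYYYYYK
YYYYYYYK
YYYYYYYY
YYYYYYGY
YYYYYYYY
YYYYYYYY
After op 2 fill(5,2,B) [53 cells changed]:
BBBBBBBB
BBBBBBBK
BBBBBBBK
BBBBBBBB
BBBBBBGB
BBBBBBBB
BBBBBBBB
After op 3 paint(2,0,W):
BBBBBBBB
BBBBBBBK
WBBBBBBK
BBBBBBBB
BBBBBBGB
BBBBBBBB
BBBBBBBB

Answer: BBBBBBBB
BBBBBBBK
WBBBBBBK
BBBBBBBB
BBBBBBGB
BBBBBBBB
BBBBBBBB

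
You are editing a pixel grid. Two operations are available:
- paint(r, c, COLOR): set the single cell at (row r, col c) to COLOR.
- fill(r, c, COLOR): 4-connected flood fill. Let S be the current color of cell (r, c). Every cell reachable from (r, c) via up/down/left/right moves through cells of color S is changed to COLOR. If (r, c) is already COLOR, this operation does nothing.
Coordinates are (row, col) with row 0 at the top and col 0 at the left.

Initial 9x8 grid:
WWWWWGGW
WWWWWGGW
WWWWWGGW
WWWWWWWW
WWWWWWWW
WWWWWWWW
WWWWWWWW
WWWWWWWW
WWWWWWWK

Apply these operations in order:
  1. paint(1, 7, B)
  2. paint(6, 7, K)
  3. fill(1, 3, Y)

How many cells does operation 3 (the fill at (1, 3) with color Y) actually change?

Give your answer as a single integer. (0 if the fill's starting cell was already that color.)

Answer: 62

Derivation:
After op 1 paint(1,7,B):
WWWWWGGW
WWWWWGGB
WWWWWGGW
WWWWWWWW
WWWWWWWW
WWWWWWWW
WWWWWWWW
WWWWWWWW
WWWWWWWK
After op 2 paint(6,7,K):
WWWWWGGW
WWWWWGGB
WWWWWGGW
WWWWWWWW
WWWWWWWW
WWWWWWWW
WWWWWWWK
WWWWWWWW
WWWWWWWK
After op 3 fill(1,3,Y) [62 cells changed]:
YYYYYGGW
YYYYYGGB
YYYYYGGY
YYYYYYYY
YYYYYYYY
YYYYYYYY
YYYYYYYK
YYYYYYYY
YYYYYYYK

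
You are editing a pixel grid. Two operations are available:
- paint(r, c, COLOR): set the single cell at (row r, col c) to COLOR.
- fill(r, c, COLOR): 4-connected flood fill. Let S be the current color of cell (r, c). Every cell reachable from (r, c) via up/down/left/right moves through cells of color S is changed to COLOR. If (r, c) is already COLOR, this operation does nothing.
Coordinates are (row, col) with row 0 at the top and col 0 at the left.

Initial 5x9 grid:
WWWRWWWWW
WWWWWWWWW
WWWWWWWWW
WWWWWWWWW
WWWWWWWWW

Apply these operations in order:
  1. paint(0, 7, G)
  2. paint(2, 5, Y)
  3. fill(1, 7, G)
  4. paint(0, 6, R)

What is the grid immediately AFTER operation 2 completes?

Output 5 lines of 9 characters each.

Answer: WWWRWWWGW
WWWWWWWWW
WWWWWYWWW
WWWWWWWWW
WWWWWWWWW

Derivation:
After op 1 paint(0,7,G):
WWWRWWWGW
WWWWWWWWW
WWWWWWWWW
WWWWWWWWW
WWWWWWWWW
After op 2 paint(2,5,Y):
WWWRWWWGW
WWWWWWWWW
WWWWWYWWW
WWWWWWWWW
WWWWWWWWW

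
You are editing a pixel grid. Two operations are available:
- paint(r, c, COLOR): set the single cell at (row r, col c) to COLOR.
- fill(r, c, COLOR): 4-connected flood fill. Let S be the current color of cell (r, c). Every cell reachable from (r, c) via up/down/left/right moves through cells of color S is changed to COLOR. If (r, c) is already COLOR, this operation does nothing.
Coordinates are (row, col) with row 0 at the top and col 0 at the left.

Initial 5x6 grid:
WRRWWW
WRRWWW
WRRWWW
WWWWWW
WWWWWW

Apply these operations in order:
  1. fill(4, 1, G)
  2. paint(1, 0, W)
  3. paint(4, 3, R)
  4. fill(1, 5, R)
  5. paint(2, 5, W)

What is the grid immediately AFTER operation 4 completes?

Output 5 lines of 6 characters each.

After op 1 fill(4,1,G) [24 cells changed]:
GRRGGG
GRRGGG
GRRGGG
GGGGGG
GGGGGG
After op 2 paint(1,0,W):
GRRGGG
WRRGGG
GRRGGG
GGGGGG
GGGGGG
After op 3 paint(4,3,R):
GRRGGG
WRRGGG
GRRGGG
GGGGGG
GGGRGG
After op 4 fill(1,5,R) [21 cells changed]:
GRRRRR
WRRRRR
RRRRRR
RRRRRR
RRRRRR

Answer: GRRRRR
WRRRRR
RRRRRR
RRRRRR
RRRRRR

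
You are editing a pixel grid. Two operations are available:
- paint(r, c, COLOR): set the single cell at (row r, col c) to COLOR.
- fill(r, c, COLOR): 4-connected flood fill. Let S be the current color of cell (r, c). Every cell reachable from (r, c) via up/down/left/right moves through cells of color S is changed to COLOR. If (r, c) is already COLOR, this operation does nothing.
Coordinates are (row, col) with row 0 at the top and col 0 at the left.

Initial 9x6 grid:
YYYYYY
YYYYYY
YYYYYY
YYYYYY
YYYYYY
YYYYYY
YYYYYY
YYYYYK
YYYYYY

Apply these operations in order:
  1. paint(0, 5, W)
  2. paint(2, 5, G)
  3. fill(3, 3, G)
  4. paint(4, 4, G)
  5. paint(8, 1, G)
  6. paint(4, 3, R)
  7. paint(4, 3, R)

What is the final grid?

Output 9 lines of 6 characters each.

After op 1 paint(0,5,W):
YYYYYW
YYYYYY
YYYYYY
YYYYYY
YYYYYY
YYYYYY
YYYYYY
YYYYYK
YYYYYY
After op 2 paint(2,5,G):
YYYYYW
YYYYYY
YYYYYG
YYYYYY
YYYYYY
YYYYYY
YYYYYY
YYYYYK
YYYYYY
After op 3 fill(3,3,G) [51 cells changed]:
GGGGGW
GGGGGG
GGGGGG
GGGGGG
GGGGGG
GGGGGG
GGGGGG
GGGGGK
GGGGGG
After op 4 paint(4,4,G):
GGGGGW
GGGGGG
GGGGGG
GGGGGG
GGGGGG
GGGGGG
GGGGGG
GGGGGK
GGGGGG
After op 5 paint(8,1,G):
GGGGGW
GGGGGG
GGGGGG
GGGGGG
GGGGGG
GGGGGG
GGGGGG
GGGGGK
GGGGGG
After op 6 paint(4,3,R):
GGGGGW
GGGGGG
GGGGGG
GGGGGG
GGGRGG
GGGGGG
GGGGGG
GGGGGK
GGGGGG
After op 7 paint(4,3,R):
GGGGGW
GGGGGG
GGGGGG
GGGGGG
GGGRGG
GGGGGG
GGGGGG
GGGGGK
GGGGGG

Answer: GGGGGW
GGGGGG
GGGGGG
GGGGGG
GGGRGG
GGGGGG
GGGGGG
GGGGGK
GGGGGG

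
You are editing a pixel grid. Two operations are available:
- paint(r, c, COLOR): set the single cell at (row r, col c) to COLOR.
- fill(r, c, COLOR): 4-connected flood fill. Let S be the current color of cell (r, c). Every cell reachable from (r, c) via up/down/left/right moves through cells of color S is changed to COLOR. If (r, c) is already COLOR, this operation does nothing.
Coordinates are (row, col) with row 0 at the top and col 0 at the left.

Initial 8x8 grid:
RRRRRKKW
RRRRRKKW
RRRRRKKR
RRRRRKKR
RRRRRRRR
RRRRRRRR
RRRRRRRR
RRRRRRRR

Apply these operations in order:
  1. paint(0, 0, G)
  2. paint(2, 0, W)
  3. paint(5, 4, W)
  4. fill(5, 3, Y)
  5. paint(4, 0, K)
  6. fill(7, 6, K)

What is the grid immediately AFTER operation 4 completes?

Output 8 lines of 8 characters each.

After op 1 paint(0,0,G):
GRRRRKKW
RRRRRKKW
RRRRRKKR
RRRRRKKR
RRRRRRRR
RRRRRRRR
RRRRRRRR
RRRRRRRR
After op 2 paint(2,0,W):
GRRRRKKW
RRRRRKKW
WRRRRKKR
RRRRRKKR
RRRRRRRR
RRRRRRRR
RRRRRRRR
RRRRRRRR
After op 3 paint(5,4,W):
GRRRRKKW
RRRRRKKW
WRRRRKKR
RRRRRKKR
RRRRRRRR
RRRRWRRR
RRRRRRRR
RRRRRRRR
After op 4 fill(5,3,Y) [51 cells changed]:
GYYYYKKW
YYYYYKKW
WYYYYKKY
YYYYYKKY
YYYYYYYY
YYYYWYYY
YYYYYYYY
YYYYYYYY

Answer: GYYYYKKW
YYYYYKKW
WYYYYKKY
YYYYYKKY
YYYYYYYY
YYYYWYYY
YYYYYYYY
YYYYYYYY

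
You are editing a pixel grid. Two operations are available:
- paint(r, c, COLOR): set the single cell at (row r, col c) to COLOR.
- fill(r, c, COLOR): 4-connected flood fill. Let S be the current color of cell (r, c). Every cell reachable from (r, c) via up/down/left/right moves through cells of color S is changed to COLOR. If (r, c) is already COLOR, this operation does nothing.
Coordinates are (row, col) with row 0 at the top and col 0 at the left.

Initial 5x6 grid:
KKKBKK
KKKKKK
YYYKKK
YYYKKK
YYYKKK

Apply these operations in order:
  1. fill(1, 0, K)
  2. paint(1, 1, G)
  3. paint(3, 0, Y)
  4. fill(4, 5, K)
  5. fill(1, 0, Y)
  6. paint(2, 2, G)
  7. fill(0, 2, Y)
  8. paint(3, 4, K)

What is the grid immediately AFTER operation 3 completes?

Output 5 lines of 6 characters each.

After op 1 fill(1,0,K) [0 cells changed]:
KKKBKK
KKKKKK
YYYKKK
YYYKKK
YYYKKK
After op 2 paint(1,1,G):
KKKBKK
KGKKKK
YYYKKK
YYYKKK
YYYKKK
After op 3 paint(3,0,Y):
KKKBKK
KGKKKK
YYYKKK
YYYKKK
YYYKKK

Answer: KKKBKK
KGKKKK
YYYKKK
YYYKKK
YYYKKK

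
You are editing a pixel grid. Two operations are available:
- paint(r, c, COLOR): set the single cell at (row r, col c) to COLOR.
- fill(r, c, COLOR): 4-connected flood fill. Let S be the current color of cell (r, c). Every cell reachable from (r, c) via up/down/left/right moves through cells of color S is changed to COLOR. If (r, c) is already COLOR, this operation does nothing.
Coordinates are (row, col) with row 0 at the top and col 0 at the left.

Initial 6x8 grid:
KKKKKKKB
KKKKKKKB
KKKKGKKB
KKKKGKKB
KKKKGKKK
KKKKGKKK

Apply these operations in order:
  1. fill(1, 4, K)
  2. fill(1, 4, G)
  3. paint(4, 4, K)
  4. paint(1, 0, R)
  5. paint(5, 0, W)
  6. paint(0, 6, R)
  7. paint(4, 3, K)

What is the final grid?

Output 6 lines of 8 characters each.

After op 1 fill(1,4,K) [0 cells changed]:
KKKKKKKB
KKKKKKKB
KKKKGKKB
KKKKGKKB
KKKKGKKK
KKKKGKKK
After op 2 fill(1,4,G) [40 cells changed]:
GGGGGGGB
GGGGGGGB
GGGGGGGB
GGGGGGGB
GGGGGGGG
GGGGGGGG
After op 3 paint(4,4,K):
GGGGGGGB
GGGGGGGB
GGGGGGGB
GGGGGGGB
GGGGKGGG
GGGGGGGG
After op 4 paint(1,0,R):
GGGGGGGB
RGGGGGGB
GGGGGGGB
GGGGGGGB
GGGGKGGG
GGGGGGGG
After op 5 paint(5,0,W):
GGGGGGGB
RGGGGGGB
GGGGGGGB
GGGGGGGB
GGGGKGGG
WGGGGGGG
After op 6 paint(0,6,R):
GGGGGGRB
RGGGGGGB
GGGGGGGB
GGGGGGGB
GGGGKGGG
WGGGGGGG
After op 7 paint(4,3,K):
GGGGGGRB
RGGGGGGB
GGGGGGGB
GGGGGGGB
GGGKKGGG
WGGGGGGG

Answer: GGGGGGRB
RGGGGGGB
GGGGGGGB
GGGGGGGB
GGGKKGGG
WGGGGGGG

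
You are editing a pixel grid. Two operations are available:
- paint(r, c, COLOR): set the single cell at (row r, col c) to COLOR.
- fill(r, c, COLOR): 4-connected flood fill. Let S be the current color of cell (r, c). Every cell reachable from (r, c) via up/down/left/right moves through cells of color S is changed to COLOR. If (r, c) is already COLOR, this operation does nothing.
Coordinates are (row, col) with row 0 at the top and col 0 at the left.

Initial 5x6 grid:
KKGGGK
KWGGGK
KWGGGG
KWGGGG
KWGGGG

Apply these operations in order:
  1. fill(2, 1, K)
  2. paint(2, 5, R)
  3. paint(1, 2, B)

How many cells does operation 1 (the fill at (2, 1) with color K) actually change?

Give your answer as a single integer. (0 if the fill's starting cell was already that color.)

After op 1 fill(2,1,K) [4 cells changed]:
KKGGGK
KKGGGK
KKGGGG
KKGGGG
KKGGGG

Answer: 4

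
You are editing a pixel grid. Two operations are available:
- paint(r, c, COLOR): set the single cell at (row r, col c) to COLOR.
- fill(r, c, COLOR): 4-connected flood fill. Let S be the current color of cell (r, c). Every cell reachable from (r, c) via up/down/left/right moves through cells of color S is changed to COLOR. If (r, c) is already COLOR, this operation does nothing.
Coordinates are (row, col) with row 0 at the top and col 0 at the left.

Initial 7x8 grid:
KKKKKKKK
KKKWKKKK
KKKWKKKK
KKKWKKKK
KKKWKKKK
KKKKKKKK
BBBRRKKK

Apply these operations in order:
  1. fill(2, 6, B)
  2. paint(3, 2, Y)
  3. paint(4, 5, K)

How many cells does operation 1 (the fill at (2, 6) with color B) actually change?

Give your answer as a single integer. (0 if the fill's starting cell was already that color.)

After op 1 fill(2,6,B) [47 cells changed]:
BBBBBBBB
BBBWBBBB
BBBWBBBB
BBBWBBBB
BBBWBBBB
BBBBBBBB
BBBRRBBB

Answer: 47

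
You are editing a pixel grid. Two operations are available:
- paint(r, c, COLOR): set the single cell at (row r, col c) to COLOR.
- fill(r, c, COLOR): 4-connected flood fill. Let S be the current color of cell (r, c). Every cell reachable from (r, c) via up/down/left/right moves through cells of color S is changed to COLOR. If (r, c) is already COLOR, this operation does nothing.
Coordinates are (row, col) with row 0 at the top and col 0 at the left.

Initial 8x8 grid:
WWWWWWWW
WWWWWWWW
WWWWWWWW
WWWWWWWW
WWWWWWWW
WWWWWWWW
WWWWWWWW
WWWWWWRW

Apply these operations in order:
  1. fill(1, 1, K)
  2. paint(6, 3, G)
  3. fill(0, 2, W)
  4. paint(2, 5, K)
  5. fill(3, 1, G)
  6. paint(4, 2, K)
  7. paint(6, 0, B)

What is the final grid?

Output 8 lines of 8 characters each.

After op 1 fill(1,1,K) [63 cells changed]:
KKKKKKKK
KKKKKKKK
KKKKKKKK
KKKKKKKK
KKKKKKKK
KKKKKKKK
KKKKKKKK
KKKKKKRK
After op 2 paint(6,3,G):
KKKKKKKK
KKKKKKKK
KKKKKKKK
KKKKKKKK
KKKKKKKK
KKKKKKKK
KKKGKKKK
KKKKKKRK
After op 3 fill(0,2,W) [62 cells changed]:
WWWWWWWW
WWWWWWWW
WWWWWWWW
WWWWWWWW
WWWWWWWW
WWWWWWWW
WWWGWWWW
WWWWWWRW
After op 4 paint(2,5,K):
WWWWWWWW
WWWWWWWW
WWWWWKWW
WWWWWWWW
WWWWWWWW
WWWWWWWW
WWWGWWWW
WWWWWWRW
After op 5 fill(3,1,G) [61 cells changed]:
GGGGGGGG
GGGGGGGG
GGGGGKGG
GGGGGGGG
GGGGGGGG
GGGGGGGG
GGGGGGGG
GGGGGGRG
After op 6 paint(4,2,K):
GGGGGGGG
GGGGGGGG
GGGGGKGG
GGGGGGGG
GGKGGGGG
GGGGGGGG
GGGGGGGG
GGGGGGRG
After op 7 paint(6,0,B):
GGGGGGGG
GGGGGGGG
GGGGGKGG
GGGGGGGG
GGKGGGGG
GGGGGGGG
BGGGGGGG
GGGGGGRG

Answer: GGGGGGGG
GGGGGGGG
GGGGGKGG
GGGGGGGG
GGKGGGGG
GGGGGGGG
BGGGGGGG
GGGGGGRG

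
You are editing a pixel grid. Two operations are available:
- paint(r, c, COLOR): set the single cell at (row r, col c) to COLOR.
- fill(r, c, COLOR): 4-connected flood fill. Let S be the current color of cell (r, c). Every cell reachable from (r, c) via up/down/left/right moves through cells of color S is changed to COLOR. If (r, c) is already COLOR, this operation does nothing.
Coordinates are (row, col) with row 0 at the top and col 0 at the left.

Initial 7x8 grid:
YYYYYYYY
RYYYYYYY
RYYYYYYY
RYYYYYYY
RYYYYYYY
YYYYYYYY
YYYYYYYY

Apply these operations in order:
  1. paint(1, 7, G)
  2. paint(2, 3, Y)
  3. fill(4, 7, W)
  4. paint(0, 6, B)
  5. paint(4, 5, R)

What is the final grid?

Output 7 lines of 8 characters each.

Answer: WWWWWWBW
RWWWWWWG
RWWWWWWW
RWWWWWWW
RWWWWRWW
WWWWWWWW
WWWWWWWW

Derivation:
After op 1 paint(1,7,G):
YYYYYYYY
RYYYYYYG
RYYYYYYY
RYYYYYYY
RYYYYYYY
YYYYYYYY
YYYYYYYY
After op 2 paint(2,3,Y):
YYYYYYYY
RYYYYYYG
RYYYYYYY
RYYYYYYY
RYYYYYYY
YYYYYYYY
YYYYYYYY
After op 3 fill(4,7,W) [51 cells changed]:
WWWWWWWW
RWWWWWWG
RWWWWWWW
RWWWWWWW
RWWWWWWW
WWWWWWWW
WWWWWWWW
After op 4 paint(0,6,B):
WWWWWWBW
RWWWWWWG
RWWWWWWW
RWWWWWWW
RWWWWWWW
WWWWWWWW
WWWWWWWW
After op 5 paint(4,5,R):
WWWWWWBW
RWWWWWWG
RWWWWWWW
RWWWWWWW
RWWWWRWW
WWWWWWWW
WWWWWWWW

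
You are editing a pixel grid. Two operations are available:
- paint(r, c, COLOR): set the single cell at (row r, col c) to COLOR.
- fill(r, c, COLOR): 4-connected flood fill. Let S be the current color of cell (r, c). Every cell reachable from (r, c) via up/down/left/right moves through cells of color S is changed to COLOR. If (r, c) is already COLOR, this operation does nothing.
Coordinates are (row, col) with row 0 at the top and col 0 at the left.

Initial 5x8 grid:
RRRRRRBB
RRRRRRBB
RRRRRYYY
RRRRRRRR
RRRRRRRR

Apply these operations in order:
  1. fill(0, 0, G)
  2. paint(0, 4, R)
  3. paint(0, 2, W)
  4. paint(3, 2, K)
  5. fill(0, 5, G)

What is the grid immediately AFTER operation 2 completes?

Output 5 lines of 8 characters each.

After op 1 fill(0,0,G) [33 cells changed]:
GGGGGGBB
GGGGGGBB
GGGGGYYY
GGGGGGGG
GGGGGGGG
After op 2 paint(0,4,R):
GGGGRGBB
GGGGGGBB
GGGGGYYY
GGGGGGGG
GGGGGGGG

Answer: GGGGRGBB
GGGGGGBB
GGGGGYYY
GGGGGGGG
GGGGGGGG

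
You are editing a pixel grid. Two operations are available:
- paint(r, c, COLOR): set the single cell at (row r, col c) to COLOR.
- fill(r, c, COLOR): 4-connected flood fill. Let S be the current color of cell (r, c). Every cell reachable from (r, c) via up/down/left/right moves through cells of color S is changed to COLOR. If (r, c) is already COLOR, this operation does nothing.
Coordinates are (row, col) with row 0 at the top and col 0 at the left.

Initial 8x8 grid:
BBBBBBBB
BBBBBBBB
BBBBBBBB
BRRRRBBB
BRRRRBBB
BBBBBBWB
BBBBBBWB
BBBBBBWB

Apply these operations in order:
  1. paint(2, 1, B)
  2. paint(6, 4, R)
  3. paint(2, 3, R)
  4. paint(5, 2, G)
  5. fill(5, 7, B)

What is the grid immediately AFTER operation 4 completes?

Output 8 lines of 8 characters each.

After op 1 paint(2,1,B):
BBBBBBBB
BBBBBBBB
BBBBBBBB
BRRRRBBB
BRRRRBBB
BBBBBBWB
BBBBBBWB
BBBBBBWB
After op 2 paint(6,4,R):
BBBBBBBB
BBBBBBBB
BBBBBBBB
BRRRRBBB
BRRRRBBB
BBBBBBWB
BBBBRBWB
BBBBBBWB
After op 3 paint(2,3,R):
BBBBBBBB
BBBBBBBB
BBBRBBBB
BRRRRBBB
BRRRRBBB
BBBBBBWB
BBBBRBWB
BBBBBBWB
After op 4 paint(5,2,G):
BBBBBBBB
BBBBBBBB
BBBRBBBB
BRRRRBBB
BRRRRBBB
BBGBBBWB
BBBBRBWB
BBBBBBWB

Answer: BBBBBBBB
BBBBBBBB
BBBRBBBB
BRRRRBBB
BRRRRBBB
BBGBBBWB
BBBBRBWB
BBBBBBWB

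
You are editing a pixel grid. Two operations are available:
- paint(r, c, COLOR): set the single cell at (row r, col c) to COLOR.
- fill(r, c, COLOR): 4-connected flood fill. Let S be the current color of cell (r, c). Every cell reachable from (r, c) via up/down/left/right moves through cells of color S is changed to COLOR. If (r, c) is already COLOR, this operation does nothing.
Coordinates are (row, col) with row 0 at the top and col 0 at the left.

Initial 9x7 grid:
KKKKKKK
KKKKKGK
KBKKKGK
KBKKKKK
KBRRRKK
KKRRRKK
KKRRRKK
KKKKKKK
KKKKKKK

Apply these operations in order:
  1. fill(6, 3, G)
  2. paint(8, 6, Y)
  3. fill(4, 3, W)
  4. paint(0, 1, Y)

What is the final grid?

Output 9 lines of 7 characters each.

Answer: KYKKKKK
KKKKKGK
KBKKKGK
KBKKKKK
KBWWWKK
KKWWWKK
KKWWWKK
KKKKKKK
KKKKKKY

Derivation:
After op 1 fill(6,3,G) [9 cells changed]:
KKKKKKK
KKKKKGK
KBKKKGK
KBKKKKK
KBGGGKK
KKGGGKK
KKGGGKK
KKKKKKK
KKKKKKK
After op 2 paint(8,6,Y):
KKKKKKK
KKKKKGK
KBKKKGK
KBKKKKK
KBGGGKK
KKGGGKK
KKGGGKK
KKKKKKK
KKKKKKY
After op 3 fill(4,3,W) [9 cells changed]:
KKKKKKK
KKKKKGK
KBKKKGK
KBKKKKK
KBWWWKK
KKWWWKK
KKWWWKK
KKKKKKK
KKKKKKY
After op 4 paint(0,1,Y):
KYKKKKK
KKKKKGK
KBKKKGK
KBKKKKK
KBWWWKK
KKWWWKK
KKWWWKK
KKKKKKK
KKKKKKY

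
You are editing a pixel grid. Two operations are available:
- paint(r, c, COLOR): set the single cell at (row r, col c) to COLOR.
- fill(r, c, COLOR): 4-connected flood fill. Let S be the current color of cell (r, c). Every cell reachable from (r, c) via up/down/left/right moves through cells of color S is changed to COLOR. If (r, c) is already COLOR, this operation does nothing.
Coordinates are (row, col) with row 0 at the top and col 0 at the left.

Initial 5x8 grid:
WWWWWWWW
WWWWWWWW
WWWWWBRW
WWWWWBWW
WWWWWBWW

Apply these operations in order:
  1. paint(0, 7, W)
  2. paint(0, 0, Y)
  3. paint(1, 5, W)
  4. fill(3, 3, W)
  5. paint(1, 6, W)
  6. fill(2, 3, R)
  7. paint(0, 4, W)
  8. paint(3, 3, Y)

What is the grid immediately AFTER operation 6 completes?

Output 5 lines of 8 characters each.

Answer: YRRRRRRR
RRRRRRRR
RRRRRBRR
RRRRRBRR
RRRRRBRR

Derivation:
After op 1 paint(0,7,W):
WWWWWWWW
WWWWWWWW
WWWWWBRW
WWWWWBWW
WWWWWBWW
After op 2 paint(0,0,Y):
YWWWWWWW
WWWWWWWW
WWWWWBRW
WWWWWBWW
WWWWWBWW
After op 3 paint(1,5,W):
YWWWWWWW
WWWWWWWW
WWWWWBRW
WWWWWBWW
WWWWWBWW
After op 4 fill(3,3,W) [0 cells changed]:
YWWWWWWW
WWWWWWWW
WWWWWBRW
WWWWWBWW
WWWWWBWW
After op 5 paint(1,6,W):
YWWWWWWW
WWWWWWWW
WWWWWBRW
WWWWWBWW
WWWWWBWW
After op 6 fill(2,3,R) [35 cells changed]:
YRRRRRRR
RRRRRRRR
RRRRRBRR
RRRRRBRR
RRRRRBRR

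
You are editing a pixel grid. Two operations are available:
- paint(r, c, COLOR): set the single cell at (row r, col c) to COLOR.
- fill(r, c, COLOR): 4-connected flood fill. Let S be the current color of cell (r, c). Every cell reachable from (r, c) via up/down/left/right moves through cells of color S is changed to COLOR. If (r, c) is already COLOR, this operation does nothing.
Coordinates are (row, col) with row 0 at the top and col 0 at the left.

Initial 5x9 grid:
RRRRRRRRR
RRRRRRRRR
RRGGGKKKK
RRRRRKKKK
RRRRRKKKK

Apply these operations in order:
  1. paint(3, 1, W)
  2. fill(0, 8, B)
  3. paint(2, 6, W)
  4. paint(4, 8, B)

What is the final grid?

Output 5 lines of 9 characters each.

Answer: BBBBBBBBB
BBBBBBBBB
BBGGGKWKK
BWBBBKKKK
BBBBBKKKB

Derivation:
After op 1 paint(3,1,W):
RRRRRRRRR
RRRRRRRRR
RRGGGKKKK
RWRRRKKKK
RRRRRKKKK
After op 2 fill(0,8,B) [29 cells changed]:
BBBBBBBBB
BBBBBBBBB
BBGGGKKKK
BWBBBKKKK
BBBBBKKKK
After op 3 paint(2,6,W):
BBBBBBBBB
BBBBBBBBB
BBGGGKWKK
BWBBBKKKK
BBBBBKKKK
After op 4 paint(4,8,B):
BBBBBBBBB
BBBBBBBBB
BBGGGKWKK
BWBBBKKKK
BBBBBKKKB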